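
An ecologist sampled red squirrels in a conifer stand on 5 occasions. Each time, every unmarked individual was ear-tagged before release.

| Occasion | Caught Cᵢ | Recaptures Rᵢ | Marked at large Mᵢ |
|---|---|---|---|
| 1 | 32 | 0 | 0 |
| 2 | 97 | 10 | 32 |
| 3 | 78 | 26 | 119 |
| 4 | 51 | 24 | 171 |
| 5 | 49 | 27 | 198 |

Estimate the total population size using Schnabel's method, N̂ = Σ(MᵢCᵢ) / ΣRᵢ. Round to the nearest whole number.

N ≈ 354

Σ MᵢCᵢ = 0·32 + 32·97 + 119·78 + 171·51 + 198·49 = 0 + 3104 + 9282 + 8721 + 9702 = 30809
Σ Rᵢ = 0 + 10 + 26 + 24 + 27 = 87
N̂ = 30809 / 87 ≈ 354.1 → 354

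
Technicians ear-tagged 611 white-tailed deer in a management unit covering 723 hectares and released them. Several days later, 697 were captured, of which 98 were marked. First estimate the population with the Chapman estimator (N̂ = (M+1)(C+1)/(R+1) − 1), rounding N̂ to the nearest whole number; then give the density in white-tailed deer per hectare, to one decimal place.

density ≈ 6.0 white-tailed deer per hectare

N̂ = 612·698/99 − 1 = 427176/99 − 1 ≈ 4313.9 → 4314
Density = N̂ / area = 4314 / 723 ≈ 5.97 → 6.0 per hectare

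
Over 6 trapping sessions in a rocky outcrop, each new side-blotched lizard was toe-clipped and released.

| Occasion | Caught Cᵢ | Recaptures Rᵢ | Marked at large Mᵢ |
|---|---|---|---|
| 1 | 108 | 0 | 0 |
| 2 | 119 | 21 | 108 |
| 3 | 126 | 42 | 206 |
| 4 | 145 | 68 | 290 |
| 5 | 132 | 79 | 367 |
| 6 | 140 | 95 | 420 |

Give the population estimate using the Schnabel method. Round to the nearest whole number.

N ≈ 617

Σ MᵢCᵢ = 0·108 + 108·119 + 206·126 + 290·145 + 367·132 + 420·140 = 0 + 12852 + 25956 + 42050 + 48444 + 58800 = 188102
Σ Rᵢ = 0 + 21 + 42 + 68 + 79 + 95 = 305
N̂ = 188102 / 305 ≈ 616.7 → 617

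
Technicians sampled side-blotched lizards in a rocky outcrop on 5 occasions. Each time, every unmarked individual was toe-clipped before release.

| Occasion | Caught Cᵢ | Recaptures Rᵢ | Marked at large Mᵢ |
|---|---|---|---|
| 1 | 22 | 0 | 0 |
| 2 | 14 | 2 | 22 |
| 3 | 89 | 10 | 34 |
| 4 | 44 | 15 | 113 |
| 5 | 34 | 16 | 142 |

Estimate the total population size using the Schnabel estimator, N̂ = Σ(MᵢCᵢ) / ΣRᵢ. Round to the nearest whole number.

N ≈ 305

Σ MᵢCᵢ = 0·22 + 22·14 + 34·89 + 113·44 + 142·34 = 0 + 308 + 3026 + 4972 + 4828 = 13134
Σ Rᵢ = 0 + 2 + 10 + 15 + 16 = 43
N̂ = 13134 / 43 ≈ 305.4 → 305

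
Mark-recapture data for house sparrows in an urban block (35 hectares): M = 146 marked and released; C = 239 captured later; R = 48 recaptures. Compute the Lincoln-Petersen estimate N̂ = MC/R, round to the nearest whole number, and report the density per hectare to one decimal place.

density ≈ 20.8 house sparrows per hectare

N̂ = 146·239/48 = 34894/48 ≈ 727.0 → 727
Density = N̂ / area = 727 / 35 ≈ 20.77 → 20.8 per hectare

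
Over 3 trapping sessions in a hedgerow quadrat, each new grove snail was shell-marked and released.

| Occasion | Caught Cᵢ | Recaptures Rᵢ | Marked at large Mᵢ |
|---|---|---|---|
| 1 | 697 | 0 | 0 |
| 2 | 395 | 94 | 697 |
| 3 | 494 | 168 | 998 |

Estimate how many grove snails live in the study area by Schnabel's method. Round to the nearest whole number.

N ≈ 2933

Σ MᵢCᵢ = 0·697 + 697·395 + 998·494 = 0 + 275315 + 493012 = 768327
Σ Rᵢ = 0 + 94 + 168 = 262
N̂ = 768327 / 262 ≈ 2932.5 → 2933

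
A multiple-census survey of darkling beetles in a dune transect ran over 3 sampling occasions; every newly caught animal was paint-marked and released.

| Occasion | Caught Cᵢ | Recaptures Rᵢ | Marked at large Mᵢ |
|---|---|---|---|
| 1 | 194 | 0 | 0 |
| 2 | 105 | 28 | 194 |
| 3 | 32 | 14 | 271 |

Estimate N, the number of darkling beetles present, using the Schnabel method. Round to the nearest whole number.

Σ MᵢCᵢ = 0·194 + 194·105 + 271·32 = 0 + 20370 + 8672 = 29042
Σ Rᵢ = 0 + 28 + 14 = 42
N̂ = 29042 / 42 ≈ 691.48 → 691

N ≈ 691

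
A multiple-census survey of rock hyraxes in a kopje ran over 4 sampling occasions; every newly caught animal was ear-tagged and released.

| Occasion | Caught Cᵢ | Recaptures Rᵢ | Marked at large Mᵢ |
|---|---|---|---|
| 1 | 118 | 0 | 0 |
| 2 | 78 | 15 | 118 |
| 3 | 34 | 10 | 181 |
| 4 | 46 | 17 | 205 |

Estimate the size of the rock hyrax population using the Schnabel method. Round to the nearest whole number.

Σ MᵢCᵢ = 0·118 + 118·78 + 181·34 + 205·46 = 0 + 9204 + 6154 + 9430 = 24788
Σ Rᵢ = 0 + 15 + 10 + 17 = 42
N̂ = 24788 / 42 ≈ 590.2 → 590

N ≈ 590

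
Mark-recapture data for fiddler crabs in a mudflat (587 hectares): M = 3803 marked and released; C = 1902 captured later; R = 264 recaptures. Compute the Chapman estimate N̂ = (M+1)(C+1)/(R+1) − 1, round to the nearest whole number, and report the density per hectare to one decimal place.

N̂ = 3804·1903/265 − 1 = 7239012/265 − 1 ≈ 27316.0 → 27316
Density = N̂ / area = 27316 / 587 ≈ 46.53 → 46.5 per hectare

density ≈ 46.5 fiddler crabs per hectare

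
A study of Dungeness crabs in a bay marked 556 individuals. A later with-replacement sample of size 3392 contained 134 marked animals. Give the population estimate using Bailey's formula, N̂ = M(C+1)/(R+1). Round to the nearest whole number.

N ≈ 13,974

N̂ = 556·(3392+1)/(134+1) = 556·3393/135 = 1886508/135 ≈ 13974.1 → 13974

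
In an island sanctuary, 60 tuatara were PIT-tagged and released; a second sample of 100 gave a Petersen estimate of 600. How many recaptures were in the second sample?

R = 10

From N = M·C/R: R = M·C / N = 60·100 / 600 = 6000 / 600 = 10.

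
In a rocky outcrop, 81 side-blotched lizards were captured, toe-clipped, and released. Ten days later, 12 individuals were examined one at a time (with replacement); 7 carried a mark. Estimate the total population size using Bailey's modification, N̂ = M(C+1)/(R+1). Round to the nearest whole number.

N̂ = 81·(12+1)/(7+1) = 81·13/8 = 1053/8 ≈ 131.6 → 132

N ≈ 132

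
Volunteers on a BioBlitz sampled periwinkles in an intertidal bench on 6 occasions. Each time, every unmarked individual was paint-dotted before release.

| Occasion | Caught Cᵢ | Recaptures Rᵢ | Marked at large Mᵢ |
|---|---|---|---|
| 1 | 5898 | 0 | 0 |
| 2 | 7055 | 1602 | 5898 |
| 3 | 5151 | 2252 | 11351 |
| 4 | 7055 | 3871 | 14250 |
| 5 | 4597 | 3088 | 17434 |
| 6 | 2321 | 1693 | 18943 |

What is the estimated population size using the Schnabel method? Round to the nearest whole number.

Σ MᵢCᵢ = 0·5898 + 5898·7055 + 11351·5151 + 14250·7055 + 17434·4597 + 18943·2321 = 0 + 41610390 + 58469001 + 100533750 + 80144098 + 43966703 = 324723942
Σ Rᵢ = 0 + 1602 + 2252 + 3871 + 3088 + 1693 = 12506
N̂ = 324723942 / 12506 ≈ 25965.45 → 25965

N ≈ 25,965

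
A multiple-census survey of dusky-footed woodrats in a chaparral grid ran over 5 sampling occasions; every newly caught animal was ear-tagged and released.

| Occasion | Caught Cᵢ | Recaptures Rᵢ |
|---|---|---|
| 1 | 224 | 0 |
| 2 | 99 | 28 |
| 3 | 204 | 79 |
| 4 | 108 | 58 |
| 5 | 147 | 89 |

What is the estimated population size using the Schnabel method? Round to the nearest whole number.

N ≈ 775

Marked at large before each occasion: Mᵢ = Σⱼ<ᵢ (Cⱼ − Rⱼ) → M1=0, M2=224, M3=295, M4=420, M5=470
Σ MᵢCᵢ = 0·224 + 224·99 + 295·204 + 420·108 + 470·147 = 0 + 22176 + 60180 + 45360 + 69090 = 196806
Σ Rᵢ = 0 + 28 + 79 + 58 + 89 = 254
N̂ = 196806 / 254 ≈ 774.8 → 775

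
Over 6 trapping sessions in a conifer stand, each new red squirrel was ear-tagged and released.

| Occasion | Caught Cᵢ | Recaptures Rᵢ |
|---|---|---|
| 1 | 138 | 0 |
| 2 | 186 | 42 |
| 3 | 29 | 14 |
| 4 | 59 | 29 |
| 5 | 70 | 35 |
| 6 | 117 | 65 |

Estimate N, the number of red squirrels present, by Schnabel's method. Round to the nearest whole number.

N ≈ 630

Marked at large before each occasion: Mᵢ = Σⱼ<ᵢ (Cⱼ − Rⱼ) → M1=0, M2=138, M3=282, M4=297, M5=327, M6=362
Σ MᵢCᵢ = 0·138 + 138·186 + 282·29 + 297·59 + 327·70 + 362·117 = 0 + 25668 + 8178 + 17523 + 22890 + 42354 = 116613
Σ Rᵢ = 0 + 42 + 14 + 29 + 35 + 65 = 185
N̂ = 116613 / 185 ≈ 630.3 → 630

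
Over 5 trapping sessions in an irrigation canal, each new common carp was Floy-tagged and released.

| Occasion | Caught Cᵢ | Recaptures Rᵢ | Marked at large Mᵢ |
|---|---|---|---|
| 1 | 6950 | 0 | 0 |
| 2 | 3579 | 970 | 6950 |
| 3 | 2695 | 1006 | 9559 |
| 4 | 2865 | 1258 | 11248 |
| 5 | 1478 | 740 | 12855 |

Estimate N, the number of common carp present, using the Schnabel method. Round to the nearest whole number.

N ≈ 25,632

Σ MᵢCᵢ = 0·6950 + 6950·3579 + 9559·2695 + 11248·2865 + 12855·1478 = 0 + 24874050 + 25761505 + 32225520 + 18999690 = 101860765
Σ Rᵢ = 0 + 970 + 1006 + 1258 + 740 = 3974
N̂ = 101860765 / 3974 ≈ 25631.8 → 25632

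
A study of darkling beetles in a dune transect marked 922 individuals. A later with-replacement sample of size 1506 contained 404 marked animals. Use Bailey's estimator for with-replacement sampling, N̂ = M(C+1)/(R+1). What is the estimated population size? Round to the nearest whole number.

N̂ = 922·(1506+1)/(404+1) = 922·1507/405 = 1389454/405 ≈ 3430.8 → 3431

N ≈ 3431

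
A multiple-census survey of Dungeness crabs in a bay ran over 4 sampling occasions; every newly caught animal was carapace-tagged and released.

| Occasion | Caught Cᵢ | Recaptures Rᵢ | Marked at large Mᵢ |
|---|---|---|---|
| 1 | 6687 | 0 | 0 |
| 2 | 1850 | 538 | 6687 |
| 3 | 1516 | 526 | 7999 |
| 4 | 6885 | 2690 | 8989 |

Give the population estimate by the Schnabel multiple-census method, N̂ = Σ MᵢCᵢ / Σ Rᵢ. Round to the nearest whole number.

N ≈ 23,012

Σ MᵢCᵢ = 0·6687 + 6687·1850 + 7999·1516 + 8989·6885 = 0 + 12370950 + 12126484 + 61889265 = 86386699
Σ Rᵢ = 0 + 538 + 526 + 2690 = 3754
N̂ = 86386699 / 3754 ≈ 23011.9 → 23012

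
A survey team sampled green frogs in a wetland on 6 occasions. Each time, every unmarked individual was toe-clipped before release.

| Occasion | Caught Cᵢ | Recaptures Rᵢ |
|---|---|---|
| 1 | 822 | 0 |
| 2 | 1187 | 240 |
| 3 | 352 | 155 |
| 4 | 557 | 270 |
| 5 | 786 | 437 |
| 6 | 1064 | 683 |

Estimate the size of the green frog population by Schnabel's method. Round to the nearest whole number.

Marked at large before each occasion: Mᵢ = Σⱼ<ᵢ (Cⱼ − Rⱼ) → M1=0, M2=822, M3=1769, M4=1966, M5=2253, M6=2602
Σ MᵢCᵢ = 0·822 + 822·1187 + 1769·352 + 1966·557 + 2253·786 + 2602·1064 = 0 + 975714 + 622688 + 1095062 + 1770858 + 2768528 = 7232850
Σ Rᵢ = 0 + 240 + 155 + 270 + 437 + 683 = 1785
N̂ = 7232850 / 1785 ≈ 4052.0 → 4052

N ≈ 4052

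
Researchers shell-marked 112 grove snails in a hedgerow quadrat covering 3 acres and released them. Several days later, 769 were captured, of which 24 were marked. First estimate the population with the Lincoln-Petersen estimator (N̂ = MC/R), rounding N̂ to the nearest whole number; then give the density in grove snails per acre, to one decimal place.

N̂ = 112·769/24 = 86128/24 ≈ 3588.7 → 3589
Density = N̂ / area = 3589 / 3 ≈ 1196.33 → 1196.3 per acre

density ≈ 1196.3 grove snails per acre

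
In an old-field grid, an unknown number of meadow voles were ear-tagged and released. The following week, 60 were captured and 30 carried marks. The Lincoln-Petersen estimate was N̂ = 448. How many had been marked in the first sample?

M = 224

From N = M·C/R: M = N·R / C = 448·30 / 60 = 13440 / 60 = 224.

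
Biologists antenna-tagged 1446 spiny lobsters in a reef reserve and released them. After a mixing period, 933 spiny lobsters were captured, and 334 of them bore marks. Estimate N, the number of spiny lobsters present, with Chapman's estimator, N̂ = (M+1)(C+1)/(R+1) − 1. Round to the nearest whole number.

N ≈ 4033

N̂ = (1446+1)(933+1)/(334+1) − 1 = 1447·934/335 − 1
= 1351498/335 − 1 ≈ 4034.3 − 1 ≈ 4033.3 → 4033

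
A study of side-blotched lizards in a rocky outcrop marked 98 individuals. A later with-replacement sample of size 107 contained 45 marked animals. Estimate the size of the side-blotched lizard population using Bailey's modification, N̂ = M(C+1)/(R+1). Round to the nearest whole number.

N̂ = 98·(107+1)/(45+1) = 98·108/46 = 10584/46 ≈ 230.1 → 230

N ≈ 230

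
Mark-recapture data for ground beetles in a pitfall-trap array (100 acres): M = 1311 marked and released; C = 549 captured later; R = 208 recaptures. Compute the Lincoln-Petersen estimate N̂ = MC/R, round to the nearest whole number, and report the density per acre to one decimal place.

N̂ = 1311·549/208 = 719739/208 ≈ 3460.3 → 3460
Density = N̂ / area = 3460 / 100 ≈ 34.60 → 34.6 per acre

density ≈ 34.6 ground beetles per acre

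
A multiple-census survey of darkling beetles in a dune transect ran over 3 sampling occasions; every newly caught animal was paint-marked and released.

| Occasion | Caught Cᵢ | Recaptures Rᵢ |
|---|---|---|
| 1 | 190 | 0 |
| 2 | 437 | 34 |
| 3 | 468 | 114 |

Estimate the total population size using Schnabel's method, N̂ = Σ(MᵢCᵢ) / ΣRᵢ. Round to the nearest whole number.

N ≈ 2436

Marked at large before each occasion: Mᵢ = Σⱼ<ᵢ (Cⱼ − Rⱼ) → M1=0, M2=190, M3=593
Σ MᵢCᵢ = 0·190 + 190·437 + 593·468 = 0 + 83030 + 277524 = 360554
Σ Rᵢ = 0 + 34 + 114 = 148
N̂ = 360554 / 148 ≈ 2436.2 → 2436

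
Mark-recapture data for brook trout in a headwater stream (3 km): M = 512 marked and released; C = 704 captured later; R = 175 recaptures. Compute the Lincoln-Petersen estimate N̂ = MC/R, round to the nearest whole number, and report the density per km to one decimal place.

density ≈ 686.7 brook trout per km

N̂ = 512·704/175 = 360448/175 ≈ 2059.7 → 2060
Density = N̂ / area = 2060 / 3 ≈ 686.67 → 686.7 per km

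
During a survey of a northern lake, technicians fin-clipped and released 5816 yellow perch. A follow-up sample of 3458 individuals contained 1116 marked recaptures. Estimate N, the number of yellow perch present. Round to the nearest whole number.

N ≈ 18,021

The marked fraction in the recapture sample should equal the marked fraction in the population: 1116/3458 = 5816/N.
N = (5816 × 3458) / 1116 = 20111728 / 1116 ≈ 18021.3 → 18021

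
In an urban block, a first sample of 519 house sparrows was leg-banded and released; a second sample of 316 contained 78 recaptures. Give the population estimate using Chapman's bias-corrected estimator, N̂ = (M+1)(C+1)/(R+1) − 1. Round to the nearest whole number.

N ≈ 2086

N̂ = (519+1)(316+1)/(78+1) − 1 = 520·317/79 − 1
= 164840/79 − 1 ≈ 2086.6 − 1 ≈ 2085.6 → 2086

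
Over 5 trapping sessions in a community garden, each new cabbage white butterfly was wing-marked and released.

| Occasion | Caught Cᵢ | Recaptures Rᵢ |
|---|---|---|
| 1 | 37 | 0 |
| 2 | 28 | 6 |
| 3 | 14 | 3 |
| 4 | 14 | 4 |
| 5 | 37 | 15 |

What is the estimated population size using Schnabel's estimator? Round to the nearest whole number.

Marked at large before each occasion: Mᵢ = Σⱼ<ᵢ (Cⱼ − Rⱼ) → M1=0, M2=37, M3=59, M4=70, M5=80
Σ MᵢCᵢ = 0·37 + 37·28 + 59·14 + 70·14 + 80·37 = 0 + 1036 + 826 + 980 + 2960 = 5802
Σ Rᵢ = 0 + 6 + 3 + 4 + 15 = 28
N̂ = 5802 / 28 ≈ 207.2 → 207

N ≈ 207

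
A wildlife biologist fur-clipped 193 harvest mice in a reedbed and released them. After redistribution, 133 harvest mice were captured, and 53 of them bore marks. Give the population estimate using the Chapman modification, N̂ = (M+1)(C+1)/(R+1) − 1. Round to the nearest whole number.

N ≈ 480

N̂ = (193+1)(133+1)/(53+1) − 1 = 194·134/54 − 1
= 25996/54 − 1 ≈ 481.4 − 1 ≈ 480.4 → 480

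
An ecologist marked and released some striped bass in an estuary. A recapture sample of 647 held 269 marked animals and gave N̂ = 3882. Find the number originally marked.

From N = M·C/R: M = N·R / C = 3882·269 / 647 = 1044258 / 647 = 1614.

M = 1614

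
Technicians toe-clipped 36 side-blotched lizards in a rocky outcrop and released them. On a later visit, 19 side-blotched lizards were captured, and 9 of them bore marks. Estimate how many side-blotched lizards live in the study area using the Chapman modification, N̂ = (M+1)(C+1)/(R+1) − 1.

N̂ = (36+1)(19+1)/(9+1) − 1 = 37·20/10 − 1
= 740/10 − 1 = 74 − 1 = 73

N = 73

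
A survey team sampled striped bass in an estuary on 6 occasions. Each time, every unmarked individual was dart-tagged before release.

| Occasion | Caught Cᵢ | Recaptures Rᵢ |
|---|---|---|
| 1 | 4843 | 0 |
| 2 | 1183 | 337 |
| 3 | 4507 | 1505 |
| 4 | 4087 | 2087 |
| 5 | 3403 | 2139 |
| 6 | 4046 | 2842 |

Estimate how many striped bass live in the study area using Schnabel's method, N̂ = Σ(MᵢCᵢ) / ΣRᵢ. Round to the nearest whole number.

Marked at large before each occasion: Mᵢ = Σⱼ<ᵢ (Cⱼ − Rⱼ) → M1=0, M2=4843, M3=5689, M4=8691, M5=10691, M6=11955
Σ MᵢCᵢ = 0·4843 + 4843·1183 + 5689·4507 + 8691·4087 + 10691·3403 + 11955·4046 = 0 + 5729269 + 25640323 + 35520117 + 36381473 + 48369930 = 151641112
Σ Rᵢ = 0 + 337 + 1505 + 2087 + 2139 + 2842 = 8910
N̂ = 151641112 / 8910 ≈ 17019.2 → 17019

N ≈ 17,019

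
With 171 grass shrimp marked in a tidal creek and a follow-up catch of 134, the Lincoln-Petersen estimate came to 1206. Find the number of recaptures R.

From N = M·C/R: R = M·C / N = 171·134 / 1206 = 22914 / 1206 = 19.

R = 19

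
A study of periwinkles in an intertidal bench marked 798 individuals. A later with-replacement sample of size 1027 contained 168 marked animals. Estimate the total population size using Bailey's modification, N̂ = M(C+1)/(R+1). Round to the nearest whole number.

N ≈ 4854

N̂ = 798·(1027+1)/(168+1) = 798·1028/169 = 820344/169 ≈ 4854.1 → 4854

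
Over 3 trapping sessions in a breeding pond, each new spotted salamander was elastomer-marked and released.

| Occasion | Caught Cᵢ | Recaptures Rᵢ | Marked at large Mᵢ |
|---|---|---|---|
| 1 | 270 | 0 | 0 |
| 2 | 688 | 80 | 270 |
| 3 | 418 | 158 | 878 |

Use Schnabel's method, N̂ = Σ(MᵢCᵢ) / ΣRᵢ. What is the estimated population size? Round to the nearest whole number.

N ≈ 2323

Σ MᵢCᵢ = 0·270 + 270·688 + 878·418 = 0 + 185760 + 367004 = 552764
Σ Rᵢ = 0 + 80 + 158 = 238
N̂ = 552764 / 238 ≈ 2322.5 → 2323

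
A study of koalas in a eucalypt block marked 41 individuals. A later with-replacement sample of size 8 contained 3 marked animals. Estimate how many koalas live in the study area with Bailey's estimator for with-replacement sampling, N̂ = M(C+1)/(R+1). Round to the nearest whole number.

N̂ = 41·(8+1)/(3+1) = 41·9/4 = 369/4 ≈ 92.2 → 92

N ≈ 92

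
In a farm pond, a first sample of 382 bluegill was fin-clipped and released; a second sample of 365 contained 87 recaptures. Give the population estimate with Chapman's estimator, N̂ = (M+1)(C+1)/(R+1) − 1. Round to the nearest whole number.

N̂ = (382+1)(365+1)/(87+1) − 1 = 383·366/88 − 1
= 140178/88 − 1 ≈ 1592.9 − 1 ≈ 1591.9 → 1592

N ≈ 1592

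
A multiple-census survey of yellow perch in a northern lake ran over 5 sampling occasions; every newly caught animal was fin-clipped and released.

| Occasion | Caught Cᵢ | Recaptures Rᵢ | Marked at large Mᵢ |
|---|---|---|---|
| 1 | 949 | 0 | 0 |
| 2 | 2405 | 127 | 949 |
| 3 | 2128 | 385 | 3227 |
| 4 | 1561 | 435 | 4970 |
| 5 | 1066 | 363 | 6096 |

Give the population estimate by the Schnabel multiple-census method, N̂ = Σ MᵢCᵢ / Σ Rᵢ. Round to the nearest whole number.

N ≈ 17,867

Σ MᵢCᵢ = 0·949 + 949·2405 + 3227·2128 + 4970·1561 + 6096·1066 = 0 + 2282345 + 6867056 + 7758170 + 6498336 = 23405907
Σ Rᵢ = 0 + 127 + 385 + 435 + 363 = 1310
N̂ = 23405907 / 1310 ≈ 17867.1 → 17867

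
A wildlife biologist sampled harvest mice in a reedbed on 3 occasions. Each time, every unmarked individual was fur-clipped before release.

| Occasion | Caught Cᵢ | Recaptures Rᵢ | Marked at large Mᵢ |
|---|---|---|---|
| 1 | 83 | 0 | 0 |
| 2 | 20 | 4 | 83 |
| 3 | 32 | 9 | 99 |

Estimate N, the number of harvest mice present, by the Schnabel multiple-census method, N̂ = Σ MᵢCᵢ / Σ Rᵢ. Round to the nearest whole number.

N ≈ 371

Σ MᵢCᵢ = 0·83 + 83·20 + 99·32 = 0 + 1660 + 3168 = 4828
Σ Rᵢ = 0 + 4 + 9 = 13
N̂ = 4828 / 13 ≈ 371.4 → 371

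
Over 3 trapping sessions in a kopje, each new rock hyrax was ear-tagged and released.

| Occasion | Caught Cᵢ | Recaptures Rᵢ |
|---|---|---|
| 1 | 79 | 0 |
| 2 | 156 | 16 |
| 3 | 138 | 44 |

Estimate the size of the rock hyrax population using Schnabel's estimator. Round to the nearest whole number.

N ≈ 709

Marked at large before each occasion: Mᵢ = Σⱼ<ᵢ (Cⱼ − Rⱼ) → M1=0, M2=79, M3=219
Σ MᵢCᵢ = 0·79 + 79·156 + 219·138 = 0 + 12324 + 30222 = 42546
Σ Rᵢ = 0 + 16 + 44 = 60
N̂ = 42546 / 60 ≈ 709.1 → 709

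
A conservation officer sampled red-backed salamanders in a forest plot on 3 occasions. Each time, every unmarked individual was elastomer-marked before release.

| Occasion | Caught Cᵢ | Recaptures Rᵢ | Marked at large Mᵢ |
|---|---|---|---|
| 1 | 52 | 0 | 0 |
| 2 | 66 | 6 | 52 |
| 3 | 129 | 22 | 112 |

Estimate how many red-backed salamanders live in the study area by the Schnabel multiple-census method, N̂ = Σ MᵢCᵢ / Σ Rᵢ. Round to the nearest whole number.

N ≈ 639

Σ MᵢCᵢ = 0·52 + 52·66 + 112·129 = 0 + 3432 + 14448 = 17880
Σ Rᵢ = 0 + 6 + 22 = 28
N̂ = 17880 / 28 ≈ 638.6 → 639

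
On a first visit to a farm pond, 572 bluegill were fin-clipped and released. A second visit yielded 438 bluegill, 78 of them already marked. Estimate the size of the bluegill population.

N = (572 × 438) / 78 = 250536 / 78 = 3212

N = 3212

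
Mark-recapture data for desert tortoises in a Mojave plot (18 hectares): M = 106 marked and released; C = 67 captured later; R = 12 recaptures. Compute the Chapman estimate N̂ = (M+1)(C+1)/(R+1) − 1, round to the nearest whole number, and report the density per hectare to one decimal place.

N̂ = 107·68/13 − 1 = 7276/13 − 1 ≈ 558.7 → 559
Density = N̂ / area = 559 / 18 ≈ 31.06 → 31.1 per hectare

density ≈ 31.1 desert tortoises per hectare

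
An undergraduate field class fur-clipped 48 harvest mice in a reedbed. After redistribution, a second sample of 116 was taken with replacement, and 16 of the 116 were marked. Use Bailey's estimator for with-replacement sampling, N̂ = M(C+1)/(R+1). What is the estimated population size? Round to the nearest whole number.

N̂ = 48·(116+1)/(16+1) = 48·117/17 = 5616/17 ≈ 330.4 → 330

N ≈ 330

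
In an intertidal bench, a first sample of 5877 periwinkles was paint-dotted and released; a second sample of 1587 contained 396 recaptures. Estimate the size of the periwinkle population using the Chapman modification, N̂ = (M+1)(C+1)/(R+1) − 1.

N̂ = (5877+1)(1587+1)/(396+1) − 1 = 5878·1588/397 − 1
= 9334264/397 − 1 = 23512 − 1 = 23511

N = 23,511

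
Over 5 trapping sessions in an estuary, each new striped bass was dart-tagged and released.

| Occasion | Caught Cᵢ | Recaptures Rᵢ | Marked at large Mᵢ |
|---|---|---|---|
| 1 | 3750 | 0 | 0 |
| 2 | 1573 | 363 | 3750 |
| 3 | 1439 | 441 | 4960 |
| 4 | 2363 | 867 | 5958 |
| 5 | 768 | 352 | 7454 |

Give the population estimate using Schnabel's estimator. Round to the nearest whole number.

Σ MᵢCᵢ = 0·3750 + 3750·1573 + 4960·1439 + 5958·2363 + 7454·768 = 0 + 5898750 + 7137440 + 14078754 + 5724672 = 32839616
Σ Rᵢ = 0 + 363 + 441 + 867 + 352 = 2023
N̂ = 32839616 / 2023 ≈ 16233.1 → 16233

N ≈ 16,233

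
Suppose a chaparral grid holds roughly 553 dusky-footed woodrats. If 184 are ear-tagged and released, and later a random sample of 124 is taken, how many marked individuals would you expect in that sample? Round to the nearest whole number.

expected recaptures ≈ 41

Expected recaptures E[R] = M·C / N.
E[R] = 184 × 124 / 553 = 22816 / 553 ≈ 41.3 → 41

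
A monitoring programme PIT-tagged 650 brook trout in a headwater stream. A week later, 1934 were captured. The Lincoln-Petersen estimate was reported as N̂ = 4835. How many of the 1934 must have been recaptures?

R = 260

From N = M·C/R: R = M·C / N = 650·1934 / 4835 = 1257100 / 4835 = 260.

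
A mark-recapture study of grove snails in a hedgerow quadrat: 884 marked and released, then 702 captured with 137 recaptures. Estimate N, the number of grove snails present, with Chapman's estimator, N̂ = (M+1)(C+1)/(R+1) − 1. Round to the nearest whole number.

N̂ = (884+1)(702+1)/(137+1) − 1 = 885·703/138 − 1
= 622155/138 − 1 ≈ 4508.4 − 1 ≈ 4507.4 → 4507

N ≈ 4507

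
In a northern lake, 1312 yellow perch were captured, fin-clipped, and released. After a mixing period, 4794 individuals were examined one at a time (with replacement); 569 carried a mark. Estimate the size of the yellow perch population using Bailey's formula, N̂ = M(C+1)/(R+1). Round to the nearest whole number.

N ≈ 11,037

N̂ = 1312·(4794+1)/(569+1) = 1312·4795/570 = 6291040/570 ≈ 11036.9 → 11037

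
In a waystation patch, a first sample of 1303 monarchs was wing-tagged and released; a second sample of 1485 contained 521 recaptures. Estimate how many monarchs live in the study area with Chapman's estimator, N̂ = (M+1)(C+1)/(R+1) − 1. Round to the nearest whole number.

N ≈ 3711

N̂ = (1303+1)(1485+1)/(521+1) − 1 = 1304·1486/522 − 1
= 1937744/522 − 1 ≈ 3712.2 − 1 ≈ 3711.2 → 3711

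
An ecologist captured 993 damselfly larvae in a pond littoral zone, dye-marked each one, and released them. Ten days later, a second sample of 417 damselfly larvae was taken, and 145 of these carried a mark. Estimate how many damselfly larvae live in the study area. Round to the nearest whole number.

N ≈ 2856

N = (993 × 417) / 145 = 414081 / 145 ≈ 2855.7 → 2856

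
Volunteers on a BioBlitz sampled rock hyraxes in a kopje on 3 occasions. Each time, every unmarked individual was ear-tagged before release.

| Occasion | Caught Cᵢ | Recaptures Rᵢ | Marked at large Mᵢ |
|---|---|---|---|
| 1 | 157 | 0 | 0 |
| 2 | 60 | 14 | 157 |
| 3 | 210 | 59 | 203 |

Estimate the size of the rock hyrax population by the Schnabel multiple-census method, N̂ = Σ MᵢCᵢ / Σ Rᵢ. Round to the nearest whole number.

N ≈ 713

Σ MᵢCᵢ = 0·157 + 157·60 + 203·210 = 0 + 9420 + 42630 = 52050
Σ Rᵢ = 0 + 14 + 59 = 73
N̂ = 52050 / 73 ≈ 713.0 → 713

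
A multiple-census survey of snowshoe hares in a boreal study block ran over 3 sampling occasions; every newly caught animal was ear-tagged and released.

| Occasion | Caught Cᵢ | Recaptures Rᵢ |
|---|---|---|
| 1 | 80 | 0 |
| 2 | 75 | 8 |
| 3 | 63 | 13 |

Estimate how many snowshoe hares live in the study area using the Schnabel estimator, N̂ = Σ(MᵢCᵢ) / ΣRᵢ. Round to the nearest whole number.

Marked at large before each occasion: Mᵢ = Σⱼ<ᵢ (Cⱼ − Rⱼ) → M1=0, M2=80, M3=147
Σ MᵢCᵢ = 0·80 + 80·75 + 147·63 = 0 + 6000 + 9261 = 15261
Σ Rᵢ = 0 + 8 + 13 = 21
N̂ = 15261 / 21 ≈ 726.7 → 727

N ≈ 727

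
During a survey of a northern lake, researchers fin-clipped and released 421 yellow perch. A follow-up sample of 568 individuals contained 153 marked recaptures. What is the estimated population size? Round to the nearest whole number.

N = (421 × 568) / 153 = 239128 / 153 ≈ 1562.9 → 1563

N ≈ 1563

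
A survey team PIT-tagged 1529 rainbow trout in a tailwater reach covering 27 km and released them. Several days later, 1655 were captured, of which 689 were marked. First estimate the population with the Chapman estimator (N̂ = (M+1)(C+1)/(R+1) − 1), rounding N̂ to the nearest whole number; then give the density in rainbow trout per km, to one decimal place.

N̂ = 1530·1656/690 − 1 = 2533680/690 − 1 = 3671
Density = N̂ / area = 3671 / 27 ≈ 135.96 → 136.0 per km

density ≈ 136.0 rainbow trout per km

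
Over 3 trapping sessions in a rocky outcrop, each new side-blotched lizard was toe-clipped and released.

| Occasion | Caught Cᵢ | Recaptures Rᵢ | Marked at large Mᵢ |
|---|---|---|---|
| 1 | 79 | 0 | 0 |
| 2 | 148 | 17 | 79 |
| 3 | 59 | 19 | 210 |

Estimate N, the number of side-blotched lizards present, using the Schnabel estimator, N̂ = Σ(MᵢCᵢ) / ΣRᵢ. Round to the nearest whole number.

Σ MᵢCᵢ = 0·79 + 79·148 + 210·59 = 0 + 11692 + 12390 = 24082
Σ Rᵢ = 0 + 17 + 19 = 36
N̂ = 24082 / 36 ≈ 668.9 → 669

N ≈ 669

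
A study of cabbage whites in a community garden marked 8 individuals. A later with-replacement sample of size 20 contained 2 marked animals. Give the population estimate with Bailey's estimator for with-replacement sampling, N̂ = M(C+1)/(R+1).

N = 56

N̂ = 8·(20+1)/(2+1) = 8·21/3 = 168/3 = 56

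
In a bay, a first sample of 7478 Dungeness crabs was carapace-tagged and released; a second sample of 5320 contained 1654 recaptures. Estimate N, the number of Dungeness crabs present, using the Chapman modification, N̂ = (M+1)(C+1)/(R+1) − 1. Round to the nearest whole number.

N ≈ 24,045

N̂ = (7478+1)(5320+1)/(1654+1) − 1 = 7479·5321/1655 − 1
= 39795759/1655 − 1 ≈ 24045.8 − 1 ≈ 24044.8 → 24045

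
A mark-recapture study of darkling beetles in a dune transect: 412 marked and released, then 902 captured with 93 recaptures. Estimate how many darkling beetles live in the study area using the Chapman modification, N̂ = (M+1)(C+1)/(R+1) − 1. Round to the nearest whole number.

N̂ = (412+1)(902+1)/(93+1) − 1 = 413·903/94 − 1
= 372939/94 − 1 ≈ 3967.4 − 1 ≈ 3966.4 → 3966

N ≈ 3966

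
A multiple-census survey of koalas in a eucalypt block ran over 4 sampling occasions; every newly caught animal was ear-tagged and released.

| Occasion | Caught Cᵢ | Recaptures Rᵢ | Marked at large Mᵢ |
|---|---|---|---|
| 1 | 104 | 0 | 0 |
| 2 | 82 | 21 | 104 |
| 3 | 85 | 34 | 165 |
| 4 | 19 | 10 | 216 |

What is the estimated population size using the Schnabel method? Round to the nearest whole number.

Σ MᵢCᵢ = 0·104 + 104·82 + 165·85 + 216·19 = 0 + 8528 + 14025 + 4104 = 26657
Σ Rᵢ = 0 + 21 + 34 + 10 = 65
N̂ = 26657 / 65 ≈ 410.1 → 410

N ≈ 410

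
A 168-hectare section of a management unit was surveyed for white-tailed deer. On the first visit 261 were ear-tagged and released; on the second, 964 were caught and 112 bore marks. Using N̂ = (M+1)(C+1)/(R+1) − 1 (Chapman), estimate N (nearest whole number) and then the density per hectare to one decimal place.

N̂ = 262·965/113 − 1 = 252830/113 − 1 ≈ 2236.4 → 2236
Density = N̂ / area = 2236 / 168 ≈ 13.31 → 13.3 per hectare

density ≈ 13.3 white-tailed deer per hectare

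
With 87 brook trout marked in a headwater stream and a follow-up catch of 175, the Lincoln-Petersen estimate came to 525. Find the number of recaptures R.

R = 29

From N = M·C/R: R = M·C / N = 87·175 / 525 = 15225 / 525 = 29.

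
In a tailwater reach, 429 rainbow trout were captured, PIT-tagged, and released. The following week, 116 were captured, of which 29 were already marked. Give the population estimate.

N = 1716

N = (429 × 116) / 29 = 49764 / 29 = 1716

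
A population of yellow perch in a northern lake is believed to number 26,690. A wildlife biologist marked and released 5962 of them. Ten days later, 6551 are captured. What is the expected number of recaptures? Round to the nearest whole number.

Expected recaptures E[R] = M·C / N.
E[R] = 5962 × 6551 / 26690 = 39057062 / 26690 ≈ 1463.4 → 1463

expected recaptures ≈ 1463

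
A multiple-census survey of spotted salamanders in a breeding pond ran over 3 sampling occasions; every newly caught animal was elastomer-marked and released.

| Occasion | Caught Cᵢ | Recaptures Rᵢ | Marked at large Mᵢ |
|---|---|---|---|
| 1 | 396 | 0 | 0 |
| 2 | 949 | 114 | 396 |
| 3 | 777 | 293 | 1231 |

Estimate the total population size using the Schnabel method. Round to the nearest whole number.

N ≈ 3273

Σ MᵢCᵢ = 0·396 + 396·949 + 1231·777 = 0 + 375804 + 956487 = 1332291
Σ Rᵢ = 0 + 114 + 293 = 407
N̂ = 1332291 / 407 ≈ 3273.4 → 3273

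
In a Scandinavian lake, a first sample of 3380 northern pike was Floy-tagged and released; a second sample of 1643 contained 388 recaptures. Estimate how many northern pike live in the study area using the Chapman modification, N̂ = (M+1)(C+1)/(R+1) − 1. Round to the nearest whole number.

N̂ = (3380+1)(1643+1)/(388+1) − 1 = 3381·1644/389 − 1
= 5558364/389 − 1 ≈ 14288.9 − 1 ≈ 14287.9 → 14288

N ≈ 14,288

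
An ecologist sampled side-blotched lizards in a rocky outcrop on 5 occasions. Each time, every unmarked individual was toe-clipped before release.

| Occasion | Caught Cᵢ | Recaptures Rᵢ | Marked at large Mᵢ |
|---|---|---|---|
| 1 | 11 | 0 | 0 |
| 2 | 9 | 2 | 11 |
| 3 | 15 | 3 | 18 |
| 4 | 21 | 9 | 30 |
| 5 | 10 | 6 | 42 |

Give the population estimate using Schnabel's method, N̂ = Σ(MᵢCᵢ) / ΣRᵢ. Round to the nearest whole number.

N ≈ 71

Σ MᵢCᵢ = 0·11 + 11·9 + 18·15 + 30·21 + 42·10 = 0 + 99 + 270 + 630 + 420 = 1419
Σ Rᵢ = 0 + 2 + 3 + 9 + 6 = 20
N̂ = 1419 / 20 ≈ 71.0 → 71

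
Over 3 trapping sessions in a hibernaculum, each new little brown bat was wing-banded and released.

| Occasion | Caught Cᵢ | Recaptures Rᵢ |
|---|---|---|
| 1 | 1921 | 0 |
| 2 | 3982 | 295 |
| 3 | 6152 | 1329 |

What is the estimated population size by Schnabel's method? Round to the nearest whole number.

N ≈ 25,954

Marked at large before each occasion: Mᵢ = Σⱼ<ᵢ (Cⱼ − Rⱼ) → M1=0, M2=1921, M3=5608
Σ MᵢCᵢ = 0·1921 + 1921·3982 + 5608·6152 = 0 + 7649422 + 34500416 = 42149838
Σ Rᵢ = 0 + 295 + 1329 = 1624
N̂ = 42149838 / 1624 ≈ 25954.3 → 25954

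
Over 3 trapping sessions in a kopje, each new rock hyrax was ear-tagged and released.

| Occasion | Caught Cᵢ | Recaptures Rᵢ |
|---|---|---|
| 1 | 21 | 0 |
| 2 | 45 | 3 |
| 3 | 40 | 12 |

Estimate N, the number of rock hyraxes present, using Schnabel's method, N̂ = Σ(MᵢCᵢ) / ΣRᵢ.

Marked at large before each occasion: Mᵢ = Σⱼ<ᵢ (Cⱼ − Rⱼ) → M1=0, M2=21, M3=63
Σ MᵢCᵢ = 0·21 + 21·45 + 63·40 = 0 + 945 + 2520 = 3465
Σ Rᵢ = 0 + 3 + 12 = 15
N̂ = 3465 / 15 = 231

N = 231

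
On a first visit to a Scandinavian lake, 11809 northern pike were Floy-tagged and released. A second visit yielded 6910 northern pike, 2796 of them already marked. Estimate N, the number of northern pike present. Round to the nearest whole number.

N ≈ 29,185

The marked fraction in the recapture sample should equal the marked fraction in the population: 2796/6910 = 11809/N.
N = (11809 × 6910) / 2796 = 81600190 / 2796 ≈ 29184.6 → 29185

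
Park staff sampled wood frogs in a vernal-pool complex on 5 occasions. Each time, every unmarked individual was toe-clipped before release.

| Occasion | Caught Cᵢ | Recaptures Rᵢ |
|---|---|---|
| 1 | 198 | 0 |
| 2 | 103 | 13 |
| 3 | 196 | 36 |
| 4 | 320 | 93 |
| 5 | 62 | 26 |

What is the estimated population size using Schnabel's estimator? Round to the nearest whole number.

Marked at large before each occasion: Mᵢ = Σⱼ<ᵢ (Cⱼ − Rⱼ) → M1=0, M2=198, M3=288, M4=448, M5=675
Σ MᵢCᵢ = 0·198 + 198·103 + 288·196 + 448·320 + 675·62 = 0 + 20394 + 56448 + 143360 + 41850 = 262052
Σ Rᵢ = 0 + 13 + 36 + 93 + 26 = 168
N̂ = 262052 / 168 ≈ 1559.8 → 1560

N ≈ 1560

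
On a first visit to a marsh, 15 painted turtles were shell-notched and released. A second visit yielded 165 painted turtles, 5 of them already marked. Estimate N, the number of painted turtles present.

N = 495

Lincoln-Petersen assumes M/N = R/C, so N = M·C / R.
N = (15 × 165) / 5 = 2475 / 5 = 495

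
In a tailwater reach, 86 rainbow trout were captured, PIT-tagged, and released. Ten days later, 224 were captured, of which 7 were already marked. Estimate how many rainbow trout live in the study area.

N = 2752

The marked fraction in the recapture sample should equal the marked fraction in the population: 7/224 = 86/N.
N = (86 × 224) / 7 = 19264 / 7 = 2752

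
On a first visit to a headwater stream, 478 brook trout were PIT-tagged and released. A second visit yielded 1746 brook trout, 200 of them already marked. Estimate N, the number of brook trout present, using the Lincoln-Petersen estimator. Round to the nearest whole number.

N ≈ 4173

Lincoln-Petersen assumes M/N = R/C, so N = M·C / R.
N = (478 × 1746) / 200 = 834588 / 200 ≈ 4172.9 → 4173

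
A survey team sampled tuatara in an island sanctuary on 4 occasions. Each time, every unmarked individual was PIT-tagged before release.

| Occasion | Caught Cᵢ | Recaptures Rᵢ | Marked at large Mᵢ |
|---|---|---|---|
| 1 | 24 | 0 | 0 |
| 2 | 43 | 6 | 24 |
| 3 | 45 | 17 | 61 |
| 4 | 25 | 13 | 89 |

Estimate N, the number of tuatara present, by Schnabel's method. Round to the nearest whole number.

N ≈ 167

Σ MᵢCᵢ = 0·24 + 24·43 + 61·45 + 89·25 = 0 + 1032 + 2745 + 2225 = 6002
Σ Rᵢ = 0 + 6 + 17 + 13 = 36
N̂ = 6002 / 36 ≈ 166.7 → 167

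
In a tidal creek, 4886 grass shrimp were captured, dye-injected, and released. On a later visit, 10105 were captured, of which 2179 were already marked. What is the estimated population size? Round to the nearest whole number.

N ≈ 22,659

N = (4886 × 10105) / 2179 = 49373030 / 2179 ≈ 22658.6 → 22659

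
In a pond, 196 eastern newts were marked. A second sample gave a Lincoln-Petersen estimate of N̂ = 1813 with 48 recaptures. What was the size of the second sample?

C = 444

From N = M·C/R: C = N·R / M = 1813·48 / 196 = 87024 / 196 = 444.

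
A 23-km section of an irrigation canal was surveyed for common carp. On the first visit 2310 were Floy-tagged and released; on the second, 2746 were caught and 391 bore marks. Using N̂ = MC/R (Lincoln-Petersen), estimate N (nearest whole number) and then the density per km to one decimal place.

N̂ = 2310·2746/391 = 6343260/391 ≈ 16223.2 → 16223
Density = N̂ / area = 16223 / 23 ≈ 705.348 → 705.3 per km

density ≈ 705.3 common carp per km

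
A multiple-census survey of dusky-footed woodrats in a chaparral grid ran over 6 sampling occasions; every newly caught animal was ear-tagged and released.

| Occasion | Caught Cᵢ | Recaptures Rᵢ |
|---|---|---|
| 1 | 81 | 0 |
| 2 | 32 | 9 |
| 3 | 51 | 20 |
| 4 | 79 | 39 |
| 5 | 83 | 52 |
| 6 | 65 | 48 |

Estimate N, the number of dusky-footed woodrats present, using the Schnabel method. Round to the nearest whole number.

N ≈ 277

Marked at large before each occasion: Mᵢ = Σⱼ<ᵢ (Cⱼ − Rⱼ) → M1=0, M2=81, M3=104, M4=135, M5=175, M6=206
Σ MᵢCᵢ = 0·81 + 81·32 + 104·51 + 135·79 + 175·83 + 206·65 = 0 + 2592 + 5304 + 10665 + 14525 + 13390 = 46476
Σ Rᵢ = 0 + 9 + 20 + 39 + 52 + 48 = 168
N̂ = 46476 / 168 ≈ 276.6 → 277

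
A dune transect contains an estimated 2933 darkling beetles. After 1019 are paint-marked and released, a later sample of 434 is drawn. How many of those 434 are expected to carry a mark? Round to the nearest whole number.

The marked fraction of the population is 1019/2933, so in a sample of 434 expect C·(M/N) marked.
E[R] = 1019 × 434 / 2933 = 442246 / 2933 ≈ 150.8 → 151

expected recaptures ≈ 151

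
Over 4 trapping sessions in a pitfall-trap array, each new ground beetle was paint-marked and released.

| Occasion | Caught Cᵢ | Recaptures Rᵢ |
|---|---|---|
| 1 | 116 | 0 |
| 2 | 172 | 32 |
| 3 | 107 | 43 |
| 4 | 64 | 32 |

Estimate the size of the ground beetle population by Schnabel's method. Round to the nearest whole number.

Marked at large before each occasion: Mᵢ = Σⱼ<ᵢ (Cⱼ − Rⱼ) → M1=0, M2=116, M3=256, M4=320
Σ MᵢCᵢ = 0·116 + 116·172 + 256·107 + 320·64 = 0 + 19952 + 27392 + 20480 = 67824
Σ Rᵢ = 0 + 32 + 43 + 32 = 107
N̂ = 67824 / 107 ≈ 633.9 → 634

N ≈ 634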